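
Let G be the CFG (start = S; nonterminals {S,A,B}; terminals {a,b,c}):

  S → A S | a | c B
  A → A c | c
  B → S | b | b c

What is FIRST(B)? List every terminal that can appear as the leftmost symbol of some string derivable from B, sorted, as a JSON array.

Compute FIRST by fixpoint:
iter 1:
  A via A→c: +{c}
  B via B→b: +{b}
  S via S→A S: +{c}
  S via S→a: +{a}
  FIRST(S)={a,c}  FIRST(A)={c}  FIRST(B)={b}
iter 2:
  B via B→S: +{a,c}
  FIRST(S)={a,c}  FIRST(A)={c}  FIRST(B)={a,b,c}
iter 3: — fixpoint
  FIRST(S)={a,c}  FIRST(A)={c}  FIRST(B)={a,b,c}

FIRST(B) = ["a", "b", "c"]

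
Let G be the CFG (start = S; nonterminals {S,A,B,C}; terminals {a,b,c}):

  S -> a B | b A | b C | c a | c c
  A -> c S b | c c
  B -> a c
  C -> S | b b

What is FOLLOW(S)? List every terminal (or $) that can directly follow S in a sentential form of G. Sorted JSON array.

FIRST iteration:
iter 1:
  A via A→c S b: +{c}
  B via B→a c: +{a}
  C via C→b b: +{b}
  S via S→a B: +{a}
  S via S→b A: +{b}
  S via S→c a: +{c}
  FIRST(S)={a,b,c}  FIRST(A)={c}  FIRST(B)={a}  FIRST(C)={b}
iter 2:
  C via C→S: +{a,c}
  FIRST(S)={a,b,c}  FIRST(A)={c}  FIRST(B)={a}  FIRST(C)={a,b,c}
iter 3: (stable)
  FIRST(S)={a,b,c}  FIRST(A)={c}  FIRST(B)={a}  FIRST(C)={a,b,c}

FOLLOW sets:
seed FOLLOW(S) with $
iter 1:
  A→c S b: FOLLOW(S) ⊇ FIRST(b) = {b}; new: +{b}
  S→a B: FOLLOW(B) ⊇ FOLLOW(S) ⊇ {$,b}; new: +{$,b}
  S→b A: FOLLOW(A) ⊇ FOLLOW(S) ⊇ {$,b}; new: +{$,b}
  S→b C: FOLLOW(C) ⊇ FOLLOW(S) ⊇ {$,b}; new: +{$,b}
  S: {$,b}  A: {$,b}  B: {$,b}  C: {$,b}
iter 2: done
  S: {$,b}  A: {$,b}  B: {$,b}  C: {$,b}

FOLLOW(S) = ["$", "b"]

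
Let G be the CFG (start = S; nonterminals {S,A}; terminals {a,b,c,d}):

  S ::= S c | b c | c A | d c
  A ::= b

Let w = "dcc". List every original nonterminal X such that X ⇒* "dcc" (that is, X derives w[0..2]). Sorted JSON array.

CNF form of G:
  S -> S T0 | T0 A | T1 T0 | T2 T0
  A -> b
  T0 -> c
  T1 -> b
  T2 -> d

CYK table (by increasing span), restricted to cells inside w[0..2]:
  cell(0,0) d: {T2}  orig:{}
  cell(1,1) c: {T0}  orig:{}
  cell(2,2) c: {T0}  orig:{}
  cell(0,1) dc: {S}
  cell(1,2) cc: ∅
  cell(0,2) dcc: {S}

Original NTs in T[0,2] deriving "dcc": ["S"]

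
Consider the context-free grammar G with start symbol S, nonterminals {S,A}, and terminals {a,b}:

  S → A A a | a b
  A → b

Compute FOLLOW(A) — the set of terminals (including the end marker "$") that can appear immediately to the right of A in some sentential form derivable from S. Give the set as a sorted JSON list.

Compute FIRST by fixpoint:
iter 1:
  A via A→b: +{b}
  S via S→A A a: +{b}
  S via S→a b: +{a}
  FIRST[S]={a,b}  FIRST[A]={b}
iter 2: (stable)
  FIRST[S]={a,b}  FIRST[A]={b}

Compute FOLLOW by fixpoint:
initialize: $ ∈ FOLLOW(S)
iter 1:
  S→A A a: FOLLOW(A) ⊇ FIRST(A) = {b}; new: +{b}
  S→A A a: FOLLOW(A) ⊇ FIRST(a) = {a}; new: +{a}
  FOLLOW[S]={$}  FOLLOW[A]={a,b}
iter 2: (stable)
  FOLLOW[S]={$}  FOLLOW[A]={a,b}

FOLLOW(A) = ["a", "b"]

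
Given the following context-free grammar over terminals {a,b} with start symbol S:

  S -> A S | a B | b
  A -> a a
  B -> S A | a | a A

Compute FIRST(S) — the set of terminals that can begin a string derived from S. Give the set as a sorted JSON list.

Compute FIRST by fixpoint:
[1]
  A via A→a a: +{a}
  B via B→a: +{a}
  S via S→A S: +{a}
  S via S→b: +{b}
  FIRST[S]={a,b}  FIRST[A]={a}  FIRST[B]={a}
[2]
  B via B→S A: +{b}
  FIRST[S]={a,b}  FIRST[A]={a}  FIRST[B]={a,b}
[3] — fixpoint
  FIRST[S]={a,b}  FIRST[A]={a}  FIRST[B]={a,b}

FIRST(S) = ["a", "b"]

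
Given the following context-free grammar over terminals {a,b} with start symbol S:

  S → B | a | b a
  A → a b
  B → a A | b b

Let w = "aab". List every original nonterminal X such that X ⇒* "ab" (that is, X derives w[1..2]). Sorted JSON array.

Convert to CNF:
  S -> T0 A | T1 T0 | T1 T1 | a
  A -> T0 T1
  B -> T0 A | T1 T1
  T0 -> a
  T1 -> b

Fill CYK table bottom-up, restricted to cells inside w[1..2]:
  [1..1]={S,T0}  "a"  orig:{S}
  [2..2]={T1}  "b"  orig:{}
  [1..2]={A}  "ab"

Original NTs in T[1,2] deriving "ab": ["A"]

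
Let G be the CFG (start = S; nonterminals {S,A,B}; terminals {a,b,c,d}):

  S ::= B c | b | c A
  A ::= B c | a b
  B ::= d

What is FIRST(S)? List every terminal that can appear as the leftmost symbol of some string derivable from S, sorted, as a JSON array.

FIRST sets, iterate to fixpoint:
[1]
  A via A→a b: +{a}
  B via B→d: +{d}
  S via S→B c: +{d}
  S via S→b: +{b}
  S via S→c A: +{c}
  S: {b,c,d}  A: {a}  B: {d}
[2]
  A via A→B c: +{d}
  S: {b,c,d}  A: {a,d}  B: {d}
[3] done
  S: {b,c,d}  A: {a,d}  B: {d}

FIRST(S) = ["b", "c", "d"]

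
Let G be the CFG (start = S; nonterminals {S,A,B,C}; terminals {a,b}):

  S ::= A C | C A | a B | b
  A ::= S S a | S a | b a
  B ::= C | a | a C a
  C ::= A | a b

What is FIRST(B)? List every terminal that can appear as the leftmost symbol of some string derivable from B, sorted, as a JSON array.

FIRST iteration:
pass 1:
  A via A→b a: +{b}
  B via B→a: +{a}
  C via C→A: +{b}
  C via C→a b: +{a}
  S via S→A C: +{b}
  S via S→C A: +{a}
  FIRST(S)={a,b}  FIRST(A)={b}  FIRST(B)={a}  FIRST(C)={a,b}
pass 2:
  A via A→S S a: +{a}
  B via B→C: +{b}
  FIRST(S)={a,b}  FIRST(A)={a,b}  FIRST(B)={a,b}  FIRST(C)={a,b}
pass 3: — fixpoint
  FIRST(S)={a,b}  FIRST(A)={a,b}  FIRST(B)={a,b}  FIRST(C)={a,b}

FIRST(B) = ["a", "b"]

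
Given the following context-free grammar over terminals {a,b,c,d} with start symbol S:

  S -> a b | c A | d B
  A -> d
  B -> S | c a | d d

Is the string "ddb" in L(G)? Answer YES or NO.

CNF form of G:
  S -> T0 T1 | T2 A | T3 B
  A -> d
  B -> T0 T1 | T2 A | T2 T0 | T3 B | T3 T3
  T0 -> a
  T1 -> b
  T2 -> c
  T3 -> d

CYK table (by increasing span):
  T[0,0] 'd' = {A,T3}  orig:{A}
  T[1,1] 'd' = {A,T3}  orig:{A}
  T[2,2] 'b' = {T1}  orig:{}
  T[0,1] 'dd' = {B}
  T[1,2] 'db' = ∅
  T[0,2] 'ddb' = ∅

S ∉ T[0,2] ⇒ NO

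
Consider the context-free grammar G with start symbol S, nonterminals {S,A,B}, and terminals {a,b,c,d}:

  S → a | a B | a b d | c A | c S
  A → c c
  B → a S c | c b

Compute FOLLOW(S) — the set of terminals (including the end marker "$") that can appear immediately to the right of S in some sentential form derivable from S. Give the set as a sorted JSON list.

FIRST iteration:
round 1:
  A via A→c c: +{c}
  B via B→a S c: +{a}
  B via B→c b: +{c}
  S via S→a: +{a}
  S via S→c A: +{c}
  FIRST(S)={a,c}  FIRST(A)={c}  FIRST(B)={a,c}
round 2: — fixpoint
  FIRST(S)={a,c}  FIRST(A)={c}  FIRST(B)={a,c}

Compute FOLLOW by fixpoint:
seed FOLLOW(S) with $
round 1:
  B→a S c: FOLLOW(S) ⊇ FIRST(c) = {c}; new: +{c}
  S→a B: FOLLOW(B) ⊇ FOLLOW(S) ⊇ {$,c}; new: +{$,c}
  S→c A: FOLLOW(A) ⊇ FOLLOW(S) ⊇ {$,c}; new: +{$,c}
  FOLLOW[S]={$,c}  FOLLOW[A]={$,c}  FOLLOW[B]={$,c}
round 2: (stable)
  FOLLOW[S]={$,c}  FOLLOW[A]={$,c}  FOLLOW[B]={$,c}

FOLLOW(S) = ["$", "c"]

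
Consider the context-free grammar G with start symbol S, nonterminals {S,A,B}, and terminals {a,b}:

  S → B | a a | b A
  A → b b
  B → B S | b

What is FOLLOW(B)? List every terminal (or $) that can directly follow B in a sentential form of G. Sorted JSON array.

Compute FIRST by fixpoint:
iter 1:
  A via A→b b: +{b}
  B via B→b: +{b}
  S via S→B: +{b}
  S via S→a a: +{a}
  S: {a,b}  A: {b}  B: {b}
iter 2: (no change)
  S: {a,b}  A: {b}  B: {b}

Compute FOLLOW by fixpoint:
FOLLOW(S) := {$}
pass 1:
  B→B S: FOLLOW(B) ⊇ FIRST(S) = {a,b}; new: +{a,b}
  B→B S: FOLLOW(S) ⊇ FOLLOW(B) ⊇ {a,b}; new: +{a,b}
  S→B: FOLLOW(B) ⊇ FOLLOW(S) ⊇ {$,a,b}; new: +{$}
  S→b A: FOLLOW(A) ⊇ FOLLOW(S) ⊇ {$,a,b}; new: +{$,a,b}
  FOLLOW[S]={$,a,b}  FOLLOW[A]={$,a,b}  FOLLOW[B]={$,a,b}
pass 2: done
  FOLLOW[S]={$,a,b}  FOLLOW[A]={$,a,b}  FOLLOW[B]={$,a,b}

FOLLOW(B) = ["$", "a", "b"]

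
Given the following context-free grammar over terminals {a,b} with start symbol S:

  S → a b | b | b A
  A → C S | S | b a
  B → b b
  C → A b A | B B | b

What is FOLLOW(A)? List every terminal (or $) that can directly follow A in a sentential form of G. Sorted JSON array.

FIRST iteration:
[1]
  A via A→b a: +{b}
  B via B→b b: +{b}
  C via C→A b A: +{b}
  S via S→a b: +{a}
  S via S→b: +{b}
  S: {a,b}  A: {b}  B: {b}  C: {b}
[2]
  A via A→S: +{a}
  C via C→A b A: +{a}
  S: {a,b}  A: {a,b}  B: {b}  C: {a,b}
[3] (stable)
  S: {a,b}  A: {a,b}  B: {b}  C: {a,b}

FOLLOW sets:
FOLLOW(S) := {$}
pass 1:
  A→C S: FOLLOW(C) ⊇ FIRST(S) = {a,b}; new: +{a,b}
  C→A b A: FOLLOW(A) ⊇ FIRST(b) = {b}; new: +{b}
  C→A b A: FOLLOW(A) ⊇ FOLLOW(C) ⊇ {a,b}; new: +{a}
  C→B B: FOLLOW(B) ⊇ FIRST(B) = {b}; new: +{b}
  C→B B: FOLLOW(B) ⊇ FOLLOW(C) ⊇ {a,b}; new: +{a}
  S→b A: FOLLOW(A) ⊇ FOLLOW(S) ⊇ {$}; new: +{$}
  FOLLOW(S)={$}  FOLLOW(A)={$,a,b}  FOLLOW(B)={a,b}  FOLLOW(C)={a,b}
pass 2:
  A→C S: FOLLOW(S) ⊇ FOLLOW(A) ⊇ {$,a,b}; new: +{a,b}
  FOLLOW(S)={$,a,b}  FOLLOW(A)={$,a,b}  FOLLOW(B)={a,b}  FOLLOW(C)={a,b}
pass 3: done
  FOLLOW(S)={$,a,b}  FOLLOW(A)={$,a,b}  FOLLOW(B)={a,b}  FOLLOW(C)={a,b}

FOLLOW(A) = ["$", "a", "b"]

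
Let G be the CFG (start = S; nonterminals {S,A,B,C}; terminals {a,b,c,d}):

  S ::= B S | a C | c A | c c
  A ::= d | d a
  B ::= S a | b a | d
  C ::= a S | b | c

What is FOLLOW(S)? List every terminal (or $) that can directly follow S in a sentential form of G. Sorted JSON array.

FIRST sets, iterate to fixpoint:
round 1:
  A via A→d: +{d}
  B via B→b a: +{b}
  B via B→d: +{d}
  C via C→a S: +{a}
  C via C→b: +{b}
  C via C→c: +{c}
  S via S→B S: +{b,d}
  S via S→a C: +{a}
  S via S→c A: +{c}
  FIRST[S]={a,b,c,d}  FIRST[A]={d}  FIRST[B]={b,d}  FIRST[C]={a,b,c}
round 2:
  B via B→S a: +{a,c}
  FIRST[S]={a,b,c,d}  FIRST[A]={d}  FIRST[B]={a,b,c,d}  FIRST[C]={a,b,c}
round 3: done
  FIRST[S]={a,b,c,d}  FIRST[A]={d}  FIRST[B]={a,b,c,d}  FIRST[C]={a,b,c}

FOLLOW iteration:
FOLLOW(S) := {$}
round 1:
  B→S a: FOLLOW(S) ⊇ FIRST(a) = {a}; new: +{a}
  S→B S: FOLLOW(B) ⊇ FIRST(S) = {a,b,c,d}; new: +{a,b,c,d}
  S→a C: FOLLOW(C) ⊇ FOLLOW(S) ⊇ {$,a}; new: +{$,a}
  S→c A: FOLLOW(A) ⊇ FOLLOW(S) ⊇ {$,a}; new: +{$,a}
  FOLLOW(S)={$,a}  FOLLOW(A)={$,a}  FOLLOW(B)={a,b,c,d}  FOLLOW(C)={$,a}
round 2: (no change)
  FOLLOW(S)={$,a}  FOLLOW(A)={$,a}  FOLLOW(B)={a,b,c,d}  FOLLOW(C)={$,a}

FOLLOW(S) = ["$", "a"]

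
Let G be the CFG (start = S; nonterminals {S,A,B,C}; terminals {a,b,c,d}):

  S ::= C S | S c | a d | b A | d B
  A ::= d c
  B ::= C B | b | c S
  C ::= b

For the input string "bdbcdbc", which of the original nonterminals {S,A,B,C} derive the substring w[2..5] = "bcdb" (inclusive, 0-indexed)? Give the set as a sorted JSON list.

Convert to CNF:
  S -> C S | S T1 | T0 B | T2 T0 | T3 A
  A -> T0 T1
  B -> C B | T1 S | b
  C -> b
  T0 -> d
  T1 -> c
  T2 -> a
  T3 -> b

CYK fill — only the sub-triangle for w[2..5]:
  cell(2,2) b: {B,C,T3}  orig:{B,C}
  cell(3,3) c: {T1}  orig:{}
  cell(4,4) d: {T0}  orig:{}
  cell(5,5) b: {B,C,T3}  orig:{B,C}
  cell(2,3) bc: ∅
  cell(3,4) cd: ∅
  cell(4,5) db: {S}
  cell(2,4) bcd: ∅
  cell(3,5) cdb: {B}
  cell(2,5) bcdb: {B}

Original NTs in T[2,5] deriving "bcdb": ["B"]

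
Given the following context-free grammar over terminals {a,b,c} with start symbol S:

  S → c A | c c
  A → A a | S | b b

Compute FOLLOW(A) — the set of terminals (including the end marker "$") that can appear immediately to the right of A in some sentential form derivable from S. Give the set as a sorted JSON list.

FIRST sets, iterate to fixpoint:
[1]
  A via A→b b: +{b}
  S via S→c A: +{c}
  FIRST[S]={c}  FIRST[A]={b}
[2]
  A via A→S: +{c}
  FIRST[S]={c}  FIRST[A]={b,c}
[3] done
  FIRST[S]={c}  FIRST[A]={b,c}

FOLLOW iteration:
initialize: $ ∈ FOLLOW(S)
pass 1:
  A→A a: FOLLOW(A) ⊇ FIRST(a) = {a}; new: +{a}
  A→S: FOLLOW(S) ⊇ FOLLOW(A) ⊇ {a}; new: +{a}
  S→c A: FOLLOW(A) ⊇ FOLLOW(S) ⊇ {$,a}; new: +{$}
  FOLLOW(S)={$,a}  FOLLOW(A)={$,a}
pass 2: (stable)
  FOLLOW(S)={$,a}  FOLLOW(A)={$,a}

FOLLOW(A) = ["$", "a"]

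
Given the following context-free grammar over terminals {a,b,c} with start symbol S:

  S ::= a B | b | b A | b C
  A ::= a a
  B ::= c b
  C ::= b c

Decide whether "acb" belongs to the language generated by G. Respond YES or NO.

CNF form of G:
  S -> T0 B | T2 A | T2 C | b
  A -> T0 T0
  B -> T1 T2
  C -> T2 T1
  T0 -> a
  T1 -> c
  T2 -> b

CYK fill:
  T[0,0] 'a' = {T0}  orig:{}
  T[1,1] 'c' = {T1}  orig:{}
  T[2,2] 'b' = {S,T2}  orig:{S}
  T[0,1] 'ac' = ∅
  T[1,2] 'cb' = {B}
  T[0,2] 'acb' = {S}

S ∈ T[0,2] ⇒ YES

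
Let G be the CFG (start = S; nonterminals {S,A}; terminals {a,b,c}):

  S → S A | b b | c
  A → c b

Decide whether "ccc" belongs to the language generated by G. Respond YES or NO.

CNF form of G:
  S -> S A | T1 T1 | c
  A -> T0 T1
  T0 -> c
  T1 -> b

Fill CYK table bottom-up:
  [0..0]={S,T0}  "c"  orig:{S}
  [1..1]={S,T0}  "c"  orig:{S}
  [2..2]={S,T0}  "c"  orig:{S}
  [0..1]=∅  "cc"
  [1..2]=∅  "cc"
  [0..2]=∅  "ccc"

S ∉ T[0,2] ⇒ NO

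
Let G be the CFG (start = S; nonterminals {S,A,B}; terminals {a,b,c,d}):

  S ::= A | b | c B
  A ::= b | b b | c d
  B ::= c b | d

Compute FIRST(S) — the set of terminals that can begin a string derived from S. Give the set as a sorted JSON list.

FIRST iteration:
pass 1:
  A via A→b: +{b}
  A via A→c d: +{c}
  B via B→c b: +{c}
  B via B→d: +{d}
  S via S→A: +{b,c}
  FIRST(S)={b,c}  FIRST(A)={b,c}  FIRST(B)={c,d}
pass 2: (stable)
  FIRST(S)={b,c}  FIRST(A)={b,c}  FIRST(B)={c,d}

FIRST(S) = ["b", "c"]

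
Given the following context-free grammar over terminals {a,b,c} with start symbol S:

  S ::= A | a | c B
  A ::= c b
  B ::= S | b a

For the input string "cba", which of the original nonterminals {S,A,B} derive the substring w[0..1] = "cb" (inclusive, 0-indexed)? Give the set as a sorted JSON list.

Convert to CNF:
  S -> T0 B | T0 T1 | a
  A -> T0 T1
  B -> T0 B | T0 T1 | T1 T2 | a
  T0 -> c
  T1 -> b
  T2 -> a

CYK table (by increasing span), restricted to cells inside w[0..1]:
  T[0,0] 'c' = {T0}  orig:{}
  T[1,1] 'b' = {T1}  orig:{}
  T[0,1] 'cb' = {A,B,S}

Original NTs in T[0,1] deriving "cb": ["A", "B", "S"]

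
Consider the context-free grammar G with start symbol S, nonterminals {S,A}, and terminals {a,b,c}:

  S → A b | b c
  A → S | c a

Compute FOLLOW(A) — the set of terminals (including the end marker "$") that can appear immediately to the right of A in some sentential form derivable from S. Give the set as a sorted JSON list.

Compute FIRST by fixpoint:
round 1:
  A via A→c a: +{c}
  S via S→A b: +{c}
  S via S→b c: +{b}
  FIRST[S]={b,c}  FIRST[A]={c}
round 2:
  A via A→S: +{b}
  FIRST[S]={b,c}  FIRST[A]={b,c}
round 3: (stable)
  FIRST[S]={b,c}  FIRST[A]={b,c}

FOLLOW sets:
FOLLOW(S) := {$}
round 1:
  S→A b: FOLLOW(A) ⊇ FIRST(b) = {b}; new: +{b}
  FOLLOW(S)={$}  FOLLOW(A)={b}
round 2:
  A→S: FOLLOW(S) ⊇ FOLLOW(A) ⊇ {b}; new: +{b}
  FOLLOW(S)={$,b}  FOLLOW(A)={b}
round 3: done
  FOLLOW(S)={$,b}  FOLLOW(A)={b}

FOLLOW(A) = ["b"]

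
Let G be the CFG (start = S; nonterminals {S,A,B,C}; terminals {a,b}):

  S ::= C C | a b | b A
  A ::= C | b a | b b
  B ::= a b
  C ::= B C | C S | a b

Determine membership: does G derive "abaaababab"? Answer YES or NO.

CNF form of G:
  S -> C C | T0 T1 | T1 A
  A -> B C | C S | T0 T1 | T1 T0 | T1 T1
  B -> T0 T1
  C -> B C | C S | T0 T1
  T0 -> a
  T1 -> b

Fill CYK table bottom-up:
  [0..0]={T0}  "a"  orig:{}
  [1..1]={T1}  "b"  orig:{}
  [2..2]={T0}  "a"  orig:{}
  [3..3]={T0}  "a"  orig:{}
  [4..4]={T0}  "a"  orig:{}
  [5..5]={T1}  "b"  orig:{}
  [6..6]={T0}  "a"  orig:{}
  [7..7]={T1}  "b"  orig:{}
  [8..8]={T0}  "a"  orig:{}
  [9..9]={T1}  "b"  orig:{}
  [0..1]={A,B,C,S}  "ab"
  [1..2]={A}  "ba"
  [2..3]=∅  "aa"
  [3..4]=∅  "aa"
  [4..5]={A,B,C,S}  "ab"
  [5..6]={A}  "ba"
  [6..7]={A,B,C,S}  "ab"
  [7..8]={A}  "ba"
  [8..9]={A,B,C,S}  "ab"
  [0..2]=∅  "aba"
  [1..3]=∅  "baa"
  [2..4]=∅  "aaa"
  [3..5]=∅  "aab"
  [4..6]=∅  "aba"
  [5..7]={S}  "bab"
  [6..8]=∅  "aba"
  [7..9]={S}  "bab"
  [0..3]=∅  "abaa"
  [1..4]=∅  "baaa"
  [2..5]=∅  "aaab"
  [3..6]=∅  "aaba"
  [4..7]={A,C,S}  "abab"
  [5..8]=∅  "baba"
  [6..9]={A,C,S}  "abab"
  [0..4]=∅  "abaaa"
  [1..5]=∅  "baaab"
  [2..6]=∅  "aaaba"
  [3..7]=∅  "aabab"
  [4..8]=∅  "ababa"
  [5..9]={S}  "babab"
  [0..5]=∅  "abaaab"
  [1..6]=∅  "baaaba"
  [2..7]=∅  "aaabab"
  [3..8]=∅  "aababa"
  [4..9]={A,C,S}  "ababab"
  [0..6]=∅  "abaaaba"
  [1..7]=∅  "baaabab"
  [2..8]=∅  "aaababa"
  [3..9]=∅  "aababab"
  [0..7]=∅  "abaaabab"
  [1..8]=∅  "baaababa"
  [2..9]=∅  "aaababab"
  [0..8]=∅  "abaaababa"
  [1..9]=∅  "baaababab"
  [0..9]=∅  "abaaababab"

S ∉ T[0,9] ⇒ NO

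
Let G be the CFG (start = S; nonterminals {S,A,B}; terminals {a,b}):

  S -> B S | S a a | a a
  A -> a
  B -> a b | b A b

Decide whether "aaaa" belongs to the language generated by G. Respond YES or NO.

Convert to CNF:
  S -> B S | S X3 | T0 T0
  A -> a
  B -> T0 T1 | T1 X2
  T0 -> a
  T1 -> b
  X2 -> A T1
  X3 -> T0 T0

CYK table (by increasing span):
  T[0,0] 'a' = {A,T0}  orig:{A}
  T[1,1] 'a' = {A,T0}  orig:{A}
  T[2,2] 'a' = {A,T0}  orig:{A}
  T[3,3] 'a' = {A,T0}  orig:{A}
  T[0,1] 'aa' = {S,X3}  orig:{S}
  T[1,2] 'aa' = {S,X3}  orig:{S}
  T[2,3] 'aa' = {S,X3}  orig:{S}
  T[0,2] 'aaa' = ∅
  T[1,3] 'aaa' = ∅
  T[0,3] 'aaaa' = {S}

S ∈ T[0,3] ⇒ YES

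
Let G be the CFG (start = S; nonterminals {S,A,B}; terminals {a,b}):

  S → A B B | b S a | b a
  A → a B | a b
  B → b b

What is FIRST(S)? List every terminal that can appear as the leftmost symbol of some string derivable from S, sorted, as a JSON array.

Compute FIRST by fixpoint:
iter 1:
  A via A→a B: +{a}
  B via B→b b: +{b}
  S via S→A B B: +{a}
  S via S→b S a: +{b}
  FIRST(S)={a,b}  FIRST(A)={a}  FIRST(B)={b}
iter 2: (no change)
  FIRST(S)={a,b}  FIRST(A)={a}  FIRST(B)={b}

FIRST(S) = ["a", "b"]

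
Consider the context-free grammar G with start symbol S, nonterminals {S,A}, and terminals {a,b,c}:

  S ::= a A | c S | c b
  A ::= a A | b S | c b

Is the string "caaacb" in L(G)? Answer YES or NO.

Convert to CNF:
  S -> T0 A | T2 S | T2 T1
  A -> T0 A | T1 S | T2 T1
  T0 -> a
  T1 -> b
  T2 -> c

Fill CYK table bottom-up:
  cell(0,0) c: {T2}  orig:{}
  cell(1,1) a: {T0}  orig:{}
  cell(2,2) a: {T0}  orig:{}
  cell(3,3) a: {T0}  orig:{}
  cell(4,4) c: {T2}  orig:{}
  cell(5,5) b: {T1}  orig:{}
  cell(0,1) ca: ∅
  cell(1,2) aa: ∅
  cell(2,3) aa: ∅
  cell(3,4) ac: ∅
  cell(4,5) cb: {A,S}
  cell(0,2) caa: ∅
  cell(1,3) aaa: ∅
  cell(2,4) aac: ∅
  cell(3,5) acb: {A,S}
  cell(0,3) caaa: ∅
  cell(1,4) aaac: ∅
  cell(2,5) aacb: {A,S}
  cell(0,4) caaac: ∅
  cell(1,5) aaacb: {A,S}
  cell(0,5) caaacb: {S}

S ∈ T[0,5] ⇒ YES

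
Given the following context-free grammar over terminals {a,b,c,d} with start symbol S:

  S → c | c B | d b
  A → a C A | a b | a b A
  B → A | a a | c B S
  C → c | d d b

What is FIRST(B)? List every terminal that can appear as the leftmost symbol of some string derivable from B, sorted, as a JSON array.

FIRST sets, iterate to fixpoint:
[1]
  A via A→a C A: +{a}
  B via B→A: +{a}
  B via B→c B S: +{c}
  C via C→c: +{c}
  C via C→d d b: +{d}
  S via S→c: +{c}
  S via S→d b: +{d}
  S: {c,d}  A: {a}  B: {a,c}  C: {c,d}
[2] (stable)
  S: {c,d}  A: {a}  B: {a,c}  C: {c,d}

FIRST(B) = ["a", "c"]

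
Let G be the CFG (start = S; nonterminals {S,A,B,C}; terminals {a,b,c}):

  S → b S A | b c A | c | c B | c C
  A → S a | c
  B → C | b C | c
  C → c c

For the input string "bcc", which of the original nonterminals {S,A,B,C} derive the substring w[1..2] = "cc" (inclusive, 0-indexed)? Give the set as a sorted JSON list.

CNF form of G:
  S -> T1 X3 | T1 X4 | T2 B | T2 C | c
  A -> S T0 | c
  B -> T1 C | T2 T2 | c
  C -> T2 T2
  T0 -> a
  T1 -> b
  T2 -> c
  X3 -> S A
  X4 -> T2 A

Fill CYK table bottom-up (cells [i..j] with 1 ≤ i ≤ j ≤ 2 only):
  [1..1]={A,B,S,T2}  "c"  orig:{A,B,S}
  [2..2]={A,B,S,T2}  "c"  orig:{A,B,S}
  [1..2]={B,C,S,X3,X4}  "cc"  orig:{B,C,S}

Original NTs in T[1,2] deriving "cc": ["B", "C", "S"]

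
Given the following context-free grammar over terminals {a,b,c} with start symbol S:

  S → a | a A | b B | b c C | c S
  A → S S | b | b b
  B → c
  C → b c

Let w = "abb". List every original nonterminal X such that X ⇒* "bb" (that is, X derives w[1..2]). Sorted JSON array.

CNF form of G:
  S -> T0 B | T0 X3 | T1 S | T2 A | a
  A -> S S | T0 T0 | b
  B -> c
  C -> T0 T1
  T0 -> b
  T1 -> c
  T2 -> a
  X3 -> T1 C

CYK table (by increasing span) — only the sub-triangle for w[1..2]:
  [1..1]={A,T0}  "b"  orig:{A}
  [2..2]={A,T0}  "b"  orig:{A}
  [1..2]={A}  "bb"

Original NTs in T[1,2] deriving "bb": ["A"]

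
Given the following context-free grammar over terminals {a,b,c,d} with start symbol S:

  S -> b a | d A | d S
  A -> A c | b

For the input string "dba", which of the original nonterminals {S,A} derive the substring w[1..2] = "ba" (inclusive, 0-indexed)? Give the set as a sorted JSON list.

CNF form of G:
  S -> T1 T2 | T3 A | T3 S
  A -> A T0 | b
  T0 -> c
  T1 -> b
  T2 -> a
  T3 -> d

CYK table (by increasing span) (cells [i..j] with 1 ≤ i ≤ j ≤ 2 only):
  [1..1]={A,T1}  "b"  orig:{A}
  [2..2]={T2}  "a"  orig:{}
  [1..2]={S}  "ba"

Original NTs in T[1,2] deriving "ba": ["S"]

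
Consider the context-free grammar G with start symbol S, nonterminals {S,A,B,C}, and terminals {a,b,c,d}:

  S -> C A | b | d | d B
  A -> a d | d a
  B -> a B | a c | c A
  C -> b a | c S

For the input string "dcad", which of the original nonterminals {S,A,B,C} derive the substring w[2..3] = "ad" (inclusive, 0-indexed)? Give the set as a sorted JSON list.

CNF form of G:
  S -> C A | T1 B | b | d
  A -> T0 T1 | T1 T0
  B -> T0 B | T0 T2 | T2 A
  C -> T2 S | T3 T0
  T0 -> a
  T1 -> d
  T2 -> c
  T3 -> b

Fill CYK table bottom-up, restricted to cells inside w[2..3]:
  T[2,2] 'a' = {T0}  orig:{}
  T[3,3] 'd' = {S,T1}  orig:{S}
  T[2,3] 'ad' = {A}

Original NTs in T[2,3] deriving "ad": ["A"]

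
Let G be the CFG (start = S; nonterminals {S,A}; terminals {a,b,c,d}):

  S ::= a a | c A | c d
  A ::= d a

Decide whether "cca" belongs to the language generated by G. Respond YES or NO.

CNF form of G:
  S -> T1 T1 | T2 A | T2 T0
  A -> T0 T1
  T0 -> d
  T1 -> a
  T2 -> c

Fill CYK table bottom-up:
  [0..0]={T2}  "c"  orig:{}
  [1..1]={T2}  "c"  orig:{}
  [2..2]={T1}  "a"  orig:{}
  [0..1]=∅  "cc"
  [1..2]=∅  "ca"
  [0..2]=∅  "cca"

S ∉ T[0,2] ⇒ NO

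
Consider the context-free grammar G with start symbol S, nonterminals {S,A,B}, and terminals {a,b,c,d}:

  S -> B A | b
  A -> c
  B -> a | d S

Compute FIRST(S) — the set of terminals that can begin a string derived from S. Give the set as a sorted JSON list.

Compute FIRST by fixpoint:
round 1:
  A via A→c: +{c}
  B via B→a: +{a}
  B via B→d S: +{d}
  S via S→B A: +{a,d}
  S via S→b: +{b}
  S: {a,b,d}  A: {c}  B: {a,d}
round 2: — fixpoint
  S: {a,b,d}  A: {c}  B: {a,d}

FIRST(S) = ["a", "b", "d"]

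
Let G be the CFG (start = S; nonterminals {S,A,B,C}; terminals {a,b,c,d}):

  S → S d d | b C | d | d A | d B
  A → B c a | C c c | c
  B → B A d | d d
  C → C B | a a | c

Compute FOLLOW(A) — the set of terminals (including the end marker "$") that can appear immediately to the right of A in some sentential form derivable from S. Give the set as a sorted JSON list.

FIRST sets, iterate to fixpoint:
pass 1:
  A via A→c: +{c}
  B via B→d d: +{d}
  C via C→a a: +{a}
  C via C→c: +{c}
  S via S→b C: +{b}
  S via S→d: +{d}
  FIRST(S)={b,d}  FIRST(A)={c}  FIRST(B)={d}  FIRST(C)={a,c}
pass 2:
  A via A→B c a: +{d}
  A via A→C c c: +{a}
  FIRST(S)={b,d}  FIRST(A)={a,c,d}  FIRST(B)={d}  FIRST(C)={a,c}
pass 3: (no change)
  FIRST(S)={b,d}  FIRST(A)={a,c,d}  FIRST(B)={d}  FIRST(C)={a,c}

Compute FOLLOW by fixpoint:
FOLLOW(S) := {$}
pass 1:
  A→B c a: FOLLOW(B) ⊇ FIRST(c) = {c}; new: +{c}
  A→C c c: FOLLOW(C) ⊇ FIRST(c) = {c}; new: +{c}
  B→B A d: FOLLOW(B) ⊇ FIRST(A) = {a,c,d}; new: +{a,d}
  B→B A d: FOLLOW(A) ⊇ FIRST(d) = {d}; new: +{d}
  C→C B: FOLLOW(C) ⊇ FIRST(B) = {d}; new: +{d}
  S→S d d: FOLLOW(S) ⊇ FIRST(d) = {d}; new: +{d}
  S→b C: FOLLOW(C) ⊇ FOLLOW(S) ⊇ {$,d}; new: +{$}
  S→d A: FOLLOW(A) ⊇ FOLLOW(S) ⊇ {$,d}; new: +{$}
  S→d B: FOLLOW(B) ⊇ FOLLOW(S) ⊇ {$,d}; new: +{$}
  FOLLOW[S]={$,d}  FOLLOW[A]={$,d}  FOLLOW[B]={$,a,c,d}  FOLLOW[C]={$,c,d}
pass 2: — fixpoint
  FOLLOW[S]={$,d}  FOLLOW[A]={$,d}  FOLLOW[B]={$,a,c,d}  FOLLOW[C]={$,c,d}

FOLLOW(A) = ["$", "d"]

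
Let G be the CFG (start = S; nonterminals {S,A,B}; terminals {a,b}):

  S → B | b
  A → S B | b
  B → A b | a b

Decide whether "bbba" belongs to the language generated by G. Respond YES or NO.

CNF form of G:
  S -> A T0 | T1 T0 | b
  A -> S B | b
  B -> A T0 | T1 T0
  T0 -> b
  T1 -> a

Fill CYK table bottom-up:
  [0..0]={A,S,T0}  "b"  orig:{A,S}
  [1..1]={A,S,T0}  "b"  orig:{A,S}
  [2..2]={A,S,T0}  "b"  orig:{A,S}
  [3..3]={T1}  "a"  orig:{}
  [0..1]={B,S}  "bb"
  [1..2]={B,S}  "bb"
  [2..3]=∅  "ba"
  [0..2]={A}  "bbb"
  [1..3]=∅  "bba"
  [0..3]=∅  "bbba"

S ∉ T[0,3] ⇒ NO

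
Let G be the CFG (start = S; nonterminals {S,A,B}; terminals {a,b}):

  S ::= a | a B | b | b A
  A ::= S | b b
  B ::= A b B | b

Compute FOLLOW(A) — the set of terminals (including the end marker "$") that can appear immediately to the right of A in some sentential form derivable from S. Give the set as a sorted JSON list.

FIRST iteration:
round 1:
  A via A→b b: +{b}
  B via B→A b B: +{b}
  S via S→a: +{a}
  S via S→b: +{b}
  FIRST(S)={a,b}  FIRST(A)={b}  FIRST(B)={b}
round 2:
  A via A→S: +{a}
  B via B→A b B: +{a}
  FIRST(S)={a,b}  FIRST(A)={a,b}  FIRST(B)={a,b}
round 3: — fixpoint
  FIRST(S)={a,b}  FIRST(A)={a,b}  FIRST(B)={a,b}

FOLLOW sets:
initialize: $ ∈ FOLLOW(S)
round 1:
  B→A b B: FOLLOW(A) ⊇ FIRST(b) = {b}; new: +{b}
  S→a B: FOLLOW(B) ⊇ FOLLOW(S) ⊇ {$}; new: +{$}
  S→b A: FOLLOW(A) ⊇ FOLLOW(S) ⊇ {$}; new: +{$}
  S: {$}  A: {$,b}  B: {$}
round 2:
  A→S: FOLLOW(S) ⊇ FOLLOW(A) ⊇ {$,b}; new: +{b}
  S→a B: FOLLOW(B) ⊇ FOLLOW(S) ⊇ {$,b}; new: +{b}
  S: {$,b}  A: {$,b}  B: {$,b}
round 3: (no change)
  S: {$,b}  A: {$,b}  B: {$,b}

FOLLOW(A) = ["$", "b"]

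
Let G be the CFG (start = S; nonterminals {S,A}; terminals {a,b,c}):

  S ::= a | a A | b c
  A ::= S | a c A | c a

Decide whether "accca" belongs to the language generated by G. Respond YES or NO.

CNF form of G:
  S -> T0 A | T2 T1 | a
  A -> T0 A | T0 X3 | T1 T0 | T2 T1 | a
  T0 -> a
  T1 -> c
  T2 -> b
  X3 -> T1 A

CYK fill:
  T[0,0] 'a' = {A,S,T0}  orig:{A,S}
  T[1,1] 'c' = {T1}  orig:{}
  T[2,2] 'c' = {T1}  orig:{}
  T[3,3] 'c' = {T1}  orig:{}
  T[4,4] 'a' = {A,S,T0}  orig:{A,S}
  T[0,1] 'ac' = ∅
  T[1,2] 'cc' = ∅
  T[2,3] 'cc' = ∅
  T[3,4] 'ca' = {A,X3}  orig:{A}
  T[0,2] 'acc' = ∅
  T[1,3] 'ccc' = ∅
  T[2,4] 'cca' = {X3}  orig:{}
  T[0,3] 'accc' = ∅
  T[1,4] 'ccca' = ∅
  T[0,4] 'accca' = ∅

S ∉ T[0,4] ⇒ NO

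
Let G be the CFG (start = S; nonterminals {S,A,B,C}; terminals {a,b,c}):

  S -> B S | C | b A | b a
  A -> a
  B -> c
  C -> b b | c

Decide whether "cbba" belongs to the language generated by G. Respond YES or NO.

Convert to CNF:
  S -> B S | T0 A | T0 T0 | T0 T1 | c
  A -> a
  B -> c
  C -> T0 T0 | c
  T0 -> b
  T1 -> a

CYK table (by increasing span):
  cell(0,0) c: {B,C,S}
  cell(1,1) b: {T0}  orig:{}
  cell(2,2) b: {T0}  orig:{}
  cell(3,3) a: {A,T1}  orig:{A}
  cell(0,1) cb: ∅
  cell(1,2) bb: {C,S}
  cell(2,3) ba: {S}
  cell(0,2) cbb: {S}
  cell(1,3) bba: ∅
  cell(0,3) cbba: ∅

S ∉ T[0,3] ⇒ NO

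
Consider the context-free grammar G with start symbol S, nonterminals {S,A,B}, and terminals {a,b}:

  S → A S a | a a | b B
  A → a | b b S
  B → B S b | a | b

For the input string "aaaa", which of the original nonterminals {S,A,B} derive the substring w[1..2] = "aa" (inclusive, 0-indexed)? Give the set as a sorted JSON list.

Convert to CNF:
  S -> A X4 | T0 B | T1 T1
  A -> T0 X2 | a
  B -> B X3 | a | b
  T0 -> b
  T1 -> a
  X2 -> T0 S
  X3 -> S T0
  X4 -> S T1

Fill CYK table bottom-up (cells [i..j] with 1 ≤ i ≤ j ≤ 2 only):
  cell(1,1) a: {A,B,T1}  orig:{A,B}
  cell(2,2) a: {A,B,T1}  orig:{A,B}
  cell(1,2) aa: {S}

Original NTs in T[1,2] deriving "aa": ["S"]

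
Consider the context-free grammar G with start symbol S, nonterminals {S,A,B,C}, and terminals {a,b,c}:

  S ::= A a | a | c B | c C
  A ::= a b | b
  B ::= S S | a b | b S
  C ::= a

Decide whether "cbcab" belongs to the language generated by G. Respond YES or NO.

CNF form of G:
  S -> A T0 | T2 B | T2 C | a
  A -> T0 T1 | b
  B -> S S | T0 T1 | T1 S
  C -> a
  T0 -> a
  T1 -> b
  T2 -> c

Fill CYK table bottom-up:
  T[0,0] 'c' = {T2}  orig:{}
  T[1,1] 'b' = {A,T1}  orig:{A}
  T[2,2] 'c' = {T2}  orig:{}
  T[3,3] 'a' = {C,S,T0}  orig:{C,S}
  T[4,4] 'b' = {A,T1}  orig:{A}
  T[0,1] 'cb' = ∅
  T[1,2] 'bc' = ∅
  T[2,3] 'ca' = {S}
  T[3,4] 'ab' = {A,B}
  T[0,2] 'cbc' = ∅
  T[1,3] 'bca' = {B}
  T[2,4] 'cab' = {S}
  T[0,3] 'cbca' = {S}
  T[1,4] 'bcab' = {B}
  T[0,4] 'cbcab' = {S}

S ∈ T[0,4] ⇒ YES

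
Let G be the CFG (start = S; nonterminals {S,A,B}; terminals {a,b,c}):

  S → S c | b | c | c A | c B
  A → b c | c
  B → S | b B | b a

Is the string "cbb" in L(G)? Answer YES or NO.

Convert to CNF:
  S -> S T1 | T1 A | T1 B | b | c
  A -> T0 T1 | c
  B -> S T1 | T0 B | T0 T2 | T1 A | T1 B | b | c
  T0 -> b
  T1 -> c
  T2 -> a

CYK table (by increasing span):
  [0..0]={A,B,S,T1}  "c"  orig:{A,B,S}
  [1..1]={B,S,T0}  "b"  orig:{B,S}
  [2..2]={B,S,T0}  "b"  orig:{B,S}
  [0..1]={B,S}  "cb"
  [1..2]={B}  "bb"
  [0..2]={B,S}  "cbb"

S ∈ T[0,2] ⇒ YES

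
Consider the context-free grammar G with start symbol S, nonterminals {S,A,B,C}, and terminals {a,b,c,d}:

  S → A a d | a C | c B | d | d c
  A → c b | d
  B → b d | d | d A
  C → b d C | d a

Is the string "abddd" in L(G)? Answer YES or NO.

CNF form of G:
  S -> A X5 | T0 B | T2 T0 | T3 C | d
  A -> T0 T1 | d
  B -> T1 T2 | T2 A | d
  C -> T1 X4 | T2 T3
  T0 -> c
  T1 -> b
  T2 -> d
  T3 -> a
  X4 -> T2 C
  X5 -> T3 T2

CYK fill:
  cell(0,0) a: {T3}  orig:{}
  cell(1,1) b: {T1}  orig:{}
  cell(2,2) d: {A,B,S,T2}  orig:{A,B,S}
  cell(3,3) d: {A,B,S,T2}  orig:{A,B,S}
  cell(4,4) d: {A,B,S,T2}  orig:{A,B,S}
  cell(0,1) ab: ∅
  cell(1,2) bd: {B}
  cell(2,3) dd: {B}
  cell(3,4) dd: {B}
  cell(0,2) abd: ∅
  cell(1,3) bdd: ∅
  cell(2,4) ddd: ∅
  cell(0,3) abdd: ∅
  cell(1,4) bddd: ∅
  cell(0,4) abddd: ∅

S ∉ T[0,4] ⇒ NO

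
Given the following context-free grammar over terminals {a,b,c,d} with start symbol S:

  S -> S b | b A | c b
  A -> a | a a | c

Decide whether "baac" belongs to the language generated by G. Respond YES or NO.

Convert to CNF:
  S -> S T1 | T1 A | T2 T1
  A -> T0 T0 | a | c
  T0 -> a
  T1 -> b
  T2 -> c

Fill CYK table bottom-up:
  T[0,0] 'b' = {T1}  orig:{}
  T[1,1] 'a' = {A,T0}  orig:{A}
  T[2,2] 'a' = {A,T0}  orig:{A}
  T[3,3] 'c' = {A,T2}  orig:{A}
  T[0,1] 'ba' = {S}
  T[1,2] 'aa' = {A}
  T[2,3] 'ac' = ∅
  T[0,2] 'baa' = {S}
  T[1,3] 'aac' = ∅
  T[0,3] 'baac' = ∅

S ∉ T[0,3] ⇒ NO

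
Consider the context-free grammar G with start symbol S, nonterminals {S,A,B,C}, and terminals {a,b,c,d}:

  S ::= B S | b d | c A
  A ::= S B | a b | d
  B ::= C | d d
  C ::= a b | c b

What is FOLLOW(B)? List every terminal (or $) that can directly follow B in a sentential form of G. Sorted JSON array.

FIRST sets, iterate to fixpoint:
iter 1:
  A via A→a b: +{a}
  A via A→d: +{d}
  B via B→d d: +{d}
  C via C→a b: +{a}
  C via C→c b: +{c}
  S via S→B S: +{d}
  S via S→b d: +{b}
  S via S→c A: +{c}
  S: {b,c,d}  A: {a,d}  B: {d}  C: {a,c}
iter 2:
  A via A→S B: +{b,c}
  B via B→C: +{a,c}
  S via S→B S: +{a}
  S: {a,b,c,d}  A: {a,b,c,d}  B: {a,c,d}  C: {a,c}
iter 3: — fixpoint
  S: {a,b,c,d}  A: {a,b,c,d}  B: {a,c,d}  C: {a,c}

FOLLOW iteration:
seed FOLLOW(S) with $
iter 1:
  A→S B: FOLLOW(S) ⊇ FIRST(B) = {a,c,d}; new: +{a,c,d}
  S→B S: FOLLOW(B) ⊇ FIRST(S) = {a,b,c,d}; new: +{a,b,c,d}
  S→c A: FOLLOW(A) ⊇ FOLLOW(S) ⊇ {$,a,c,d}; new: +{$,a,c,d}
  FOLLOW(S)={$,a,c,d}  FOLLOW(A)={$,a,c,d}  FOLLOW(B)={a,b,c,d}  FOLLOW(C)={}
iter 2:
  A→S B: FOLLOW(B) ⊇ FOLLOW(A) ⊇ {$,a,c,d}; new: +{$}
  B→C: FOLLOW(C) ⊇ FOLLOW(B) ⊇ {$,a,b,c,d}; new: +{$,a,b,c,d}
  FOLLOW(S)={$,a,c,d}  FOLLOW(A)={$,a,c,d}  FOLLOW(B)={$,a,b,c,d}  FOLLOW(C)={$,a,b,c,d}
iter 3: — fixpoint
  FOLLOW(S)={$,a,c,d}  FOLLOW(A)={$,a,c,d}  FOLLOW(B)={$,a,b,c,d}  FOLLOW(C)={$,a,b,c,d}

FOLLOW(B) = ["$", "a", "b", "c", "d"]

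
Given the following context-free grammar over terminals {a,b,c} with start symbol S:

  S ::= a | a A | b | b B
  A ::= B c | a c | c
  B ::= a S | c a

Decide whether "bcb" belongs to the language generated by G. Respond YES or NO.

Convert to CNF:
  S -> T1 A | T2 B | a | b
  A -> B T0 | T1 T0 | c
  B -> T0 T1 | T1 S
  T0 -> c
  T1 -> a
  T2 -> b

CYK table (by increasing span):
  T[0,0] 'b' = {S,T2}  orig:{S}
  T[1,1] 'c' = {A,T0}  orig:{A}
  T[2,2] 'b' = {S,T2}  orig:{S}
  T[0,1] 'bc' = ∅
  T[1,2] 'cb' = ∅
  T[0,2] 'bcb' = ∅

S ∉ T[0,2] ⇒ NO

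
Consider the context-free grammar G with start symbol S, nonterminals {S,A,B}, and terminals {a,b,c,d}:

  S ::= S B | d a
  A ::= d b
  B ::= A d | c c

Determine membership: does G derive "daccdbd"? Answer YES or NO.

Convert to CNF:
  S -> S B | T0 T3
  A -> T0 T1
  B -> A T0 | T2 T2
  T0 -> d
  T1 -> b
  T2 -> c
  T3 -> a

CYK fill:
  cell(0,0) d: {T0}  orig:{}
  cell(1,1) a: {T3}  orig:{}
  cell(2,2) c: {T2}  orig:{}
  cell(3,3) c: {T2}  orig:{}
  cell(4,4) d: {T0}  orig:{}
  cell(5,5) b: {T1}  orig:{}
  cell(6,6) d: {T0}  orig:{}
  cell(0,1) da: {S}
  cell(1,2) ac: ∅
  cell(2,3) cc: {B}
  cell(3,4) cd: ∅
  cell(4,5) db: {A}
  cell(5,6) bd: ∅
  cell(0,2) dac: ∅
  cell(1,3) acc: ∅
  cell(2,4) ccd: ∅
  cell(3,5) cdb: ∅
  cell(4,6) dbd: {B}
  cell(0,3) dacc: {S}
  cell(1,4) accd: ∅
  cell(2,5) ccdb: ∅
  cell(3,6) cdbd: ∅
  cell(0,4) daccd: ∅
  cell(1,5) accdb: ∅
  cell(2,6) ccdbd: ∅
  cell(0,5) daccdb: ∅
  cell(1,6) accdbd: ∅
  cell(0,6) daccdbd: {S}

S ∈ T[0,6] ⇒ YES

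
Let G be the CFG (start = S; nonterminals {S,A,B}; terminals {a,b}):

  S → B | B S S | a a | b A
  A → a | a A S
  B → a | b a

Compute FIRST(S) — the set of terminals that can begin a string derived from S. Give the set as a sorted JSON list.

FIRST iteration:
round 1:
  A via A→a: +{a}
  B via B→a: +{a}
  B via B→b a: +{b}
  S via S→B: +{a,b}
  S: {a,b}  A: {a}  B: {a,b}
round 2: done
  S: {a,b}  A: {a}  B: {a,b}

FIRST(S) = ["a", "b"]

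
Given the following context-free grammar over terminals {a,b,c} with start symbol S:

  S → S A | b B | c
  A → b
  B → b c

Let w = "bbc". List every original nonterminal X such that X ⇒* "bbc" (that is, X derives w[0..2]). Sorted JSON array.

Convert to CNF:
  S -> S A | T0 B | c
  A -> b
  B -> T0 T1
  T0 -> b
  T1 -> c

Fill CYK table bottom-up — only the sub-triangle for w[0..2]:
  T[0,0] 'b' = {A,T0}  orig:{A}
  T[1,1] 'b' = {A,T0}  orig:{A}
  T[2,2] 'c' = {S,T1}  orig:{S}
  T[0,1] 'bb' = ∅
  T[1,2] 'bc' = {B}
  T[0,2] 'bbc' = {S}

Original NTs in T[0,2] deriving "bbc": ["S"]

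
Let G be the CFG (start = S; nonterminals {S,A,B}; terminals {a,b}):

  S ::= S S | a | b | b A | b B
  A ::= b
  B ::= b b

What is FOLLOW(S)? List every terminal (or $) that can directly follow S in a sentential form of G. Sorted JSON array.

FIRST sets, iterate to fixpoint:
pass 1:
  A via A→b: +{b}
  B via B→b b: +{b}
  S via S→a: +{a}
  S via S→b: +{b}
  S: {a,b}  A: {b}  B: {b}
pass 2: — fixpoint
  S: {a,b}  A: {b}  B: {b}

FOLLOW iteration:
FOLLOW(S) := {$}
[1]
  S→S S: FOLLOW(S) ⊇ FIRST(S) = {a,b}; new: +{a,b}
  S→b A: FOLLOW(A) ⊇ FOLLOW(S) ⊇ {$,a,b}; new: +{$,a,b}
  S→b B: FOLLOW(B) ⊇ FOLLOW(S) ⊇ {$,a,b}; new: +{$,a,b}
  FOLLOW(S)={$,a,b}  FOLLOW(A)={$,a,b}  FOLLOW(B)={$,a,b}
[2] (stable)
  FOLLOW(S)={$,a,b}  FOLLOW(A)={$,a,b}  FOLLOW(B)={$,a,b}

FOLLOW(S) = ["$", "a", "b"]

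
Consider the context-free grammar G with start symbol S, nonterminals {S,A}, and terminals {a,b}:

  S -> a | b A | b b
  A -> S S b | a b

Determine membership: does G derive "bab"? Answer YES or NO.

Convert to CNF:
  S -> T0 A | T0 T0 | a
  A -> S X2 | T1 T0
  T0 -> b
  T1 -> a
  X2 -> S T0

CYK table (by increasing span):
  [0..0]={T0}  "b"  orig:{}
  [1..1]={S,T1}  "a"  orig:{S}
  [2..2]={T0}  "b"  orig:{}
  [0..1]=∅  "ba"
  [1..2]={A,X2}  "ab"  orig:{A}
  [0..2]={S}  "bab"

S ∈ T[0,2] ⇒ YES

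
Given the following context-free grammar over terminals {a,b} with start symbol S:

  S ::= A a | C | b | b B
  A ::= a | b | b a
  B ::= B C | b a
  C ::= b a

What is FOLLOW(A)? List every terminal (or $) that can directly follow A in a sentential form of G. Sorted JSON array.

FIRST sets, iterate to fixpoint:
iter 1:
  A via A→a: +{a}
  A via A→b: +{b}
  B via B→b a: +{b}
  C via C→b a: +{b}
  S via S→A a: +{a,b}
  FIRST[S]={a,b}  FIRST[A]={a,b}  FIRST[B]={b}  FIRST[C]={b}
iter 2: (no change)
  FIRST[S]={a,b}  FIRST[A]={a,b}  FIRST[B]={b}  FIRST[C]={b}

FOLLOW iteration:
seed FOLLOW(S) with $
[1]
  B→B C: FOLLOW(B) ⊇ FIRST(C) = {b}; new: +{b}
  B→B C: FOLLOW(C) ⊇ FOLLOW(B) ⊇ {b}; new: +{b}
  S→A a: FOLLOW(A) ⊇ FIRST(a) = {a}; new: +{a}
  S→C: FOLLOW(C) ⊇ FOLLOW(S) ⊇ {$}; new: +{$}
  S→b B: FOLLOW(B) ⊇ FOLLOW(S) ⊇ {$}; new: +{$}
  FOLLOW(S)={$}  FOLLOW(A)={a}  FOLLOW(B)={$,b}  FOLLOW(C)={$,b}
[2] done
  FOLLOW(S)={$}  FOLLOW(A)={a}  FOLLOW(B)={$,b}  FOLLOW(C)={$,b}

FOLLOW(A) = ["a"]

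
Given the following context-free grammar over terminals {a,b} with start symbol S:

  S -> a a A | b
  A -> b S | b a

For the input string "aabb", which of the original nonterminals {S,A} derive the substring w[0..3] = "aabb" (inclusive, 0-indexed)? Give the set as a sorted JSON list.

CNF form of G:
  S -> T1 X2 | b
  A -> T0 S | T0 T1
  T0 -> b
  T1 -> a
  X2 -> T1 A

CYK table (by increasing span), restricted to cells inside w[0..3]:
  cell(0,0) a: {T1}  orig:{}
  cell(1,1) a: {T1}  orig:{}
  cell(2,2) b: {S,T0}  orig:{S}
  cell(3,3) b: {S,T0}  orig:{S}
  cell(0,1) aa: ∅
  cell(1,2) ab: ∅
  cell(2,3) bb: {A}
  cell(0,2) aab: ∅
  cell(1,3) abb: {X2}  orig:{}
  cell(0,3) aabb: {S}

Original NTs in T[0,3] deriving "aabb": ["S"]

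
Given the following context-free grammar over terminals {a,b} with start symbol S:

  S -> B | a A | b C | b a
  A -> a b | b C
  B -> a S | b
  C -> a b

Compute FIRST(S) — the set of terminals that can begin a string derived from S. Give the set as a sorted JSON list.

Compute FIRST by fixpoint:
pass 1:
  A via A→a b: +{a}
  A via A→b C: +{b}
  B via B→a S: +{a}
  B via B→b: +{b}
  C via C→a b: +{a}
  S via S→B: +{a,b}
  S: {a,b}  A: {a,b}  B: {a,b}  C: {a}
pass 2: — fixpoint
  S: {a,b}  A: {a,b}  B: {a,b}  C: {a}

FIRST(S) = ["a", "b"]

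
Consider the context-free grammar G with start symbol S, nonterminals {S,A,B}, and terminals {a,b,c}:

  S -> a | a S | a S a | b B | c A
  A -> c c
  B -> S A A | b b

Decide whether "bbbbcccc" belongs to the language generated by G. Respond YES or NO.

Convert to CNF:
  S -> T0 A | T1 B | T2 S | T2 X4 | a
  A -> T0 T0
  B -> S X3 | T1 T1
  T0 -> c
  T1 -> b
  T2 -> a
  X3 -> A A
  X4 -> S T2

CYK table (by increasing span):
  [0..0]={T1}  "b"  orig:{}
  [1..1]={T1}  "b"  orig:{}
  [2..2]={T1}  "b"  orig:{}
  [3..3]={T1}  "b"  orig:{}
  [4..4]={T0}  "c"  orig:{}
  [5..5]={T0}  "c"  orig:{}
  [6..6]={T0}  "c"  orig:{}
  [7..7]={T0}  "c"  orig:{}
  [0..1]={B}  "bb"
  [1..2]={B}  "bb"
  [2..3]={B}  "bb"
  [3..4]=∅  "bc"
  [4..5]={A}  "cc"
  [5..6]={A}  "cc"
  [6..7]={A}  "cc"
  [0..2]={S}  "bbb"
  [1..3]={S}  "bbb"
  [2..4]=∅  "bbc"
  [3..5]=∅  "bcc"
  [4..6]={S}  "ccc"
  [5..7]={S}  "ccc"
  [0..3]=∅  "bbbb"
  [1..4]=∅  "bbbc"
  [2..5]=∅  "bbcc"
  [3..6]=∅  "bccc"
  [4..7]={X3}  "cccc"  orig:{}
  [0..4]=∅  "bbbbc"
  [1..5]=∅  "bbbcc"
  [2..6]=∅  "bbccc"
  [3..7]=∅  "bcccc"
  [0..5]=∅  "bbbbcc"
  [1..6]=∅  "bbbccc"
  [2..7]=∅  "bbcccc"
  [0..6]=∅  "bbbbccc"
  [1..7]={B}  "bbbcccc"
  [0..7]={S}  "bbbbcccc"

S ∈ T[0,7] ⇒ YES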